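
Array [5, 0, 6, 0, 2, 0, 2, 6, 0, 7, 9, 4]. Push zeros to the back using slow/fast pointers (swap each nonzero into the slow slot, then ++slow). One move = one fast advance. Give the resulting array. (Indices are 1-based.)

(s=1,f=1) a[fast]=5≠0 swap→a[1]=5 → slow++,fast++
(s=2,f=2) a[fast]=0 → fast++
(s=2,f=3) a[fast]=6≠0 swap→a[2]=6 → slow++,fast++
(s=3,f=4) a[fast]=0 → fast++
(s=3,f=5) a[fast]=2≠0 swap→a[3]=2 → slow++,fast++
(s=4,f=6) a[fast]=0 → fast++
(s=4,f=7) a[fast]=2≠0 swap→a[4]=2 → slow++,fast++
(s=5,f=8) a[fast]=6≠0 swap→a[5]=6 → slow++,fast++
(s=6,f=9) a[fast]=0 → fast++
(s=6,f=10) a[fast]=7≠0 swap→a[6]=7 → slow++,fast++
(s=7,f=11) a[fast]=9≠0 swap→a[7]=9 → slow++,fast++
(s=8,f=12) a[fast]=4≠0 swap→a[8]=4 → slow++,fast++

[5, 6, 2, 2, 6, 7, 9, 4, 0, 0, 0, 0]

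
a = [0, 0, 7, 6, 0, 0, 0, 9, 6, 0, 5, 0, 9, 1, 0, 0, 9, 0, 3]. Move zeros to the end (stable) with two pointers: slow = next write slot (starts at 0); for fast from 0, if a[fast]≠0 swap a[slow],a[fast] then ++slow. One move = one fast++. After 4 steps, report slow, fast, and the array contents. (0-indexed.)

(s=0,f=0) a[fast]=0 → fast++
(s=0,f=1) a[fast]=0 → fast++
(s=0,f=2) a[fast]=7≠0 swap→a[0]=7 → slow++,fast++
(s=1,f=3) a[fast]=6≠0 swap→a[1]=6 → slow++,fast++

slow=2, fast=4, a=[7, 6, 0, 0, 0, 0, 0, 9, 6, 0, 5, 0, 9, 1, 0, 0, 9, 0, 3]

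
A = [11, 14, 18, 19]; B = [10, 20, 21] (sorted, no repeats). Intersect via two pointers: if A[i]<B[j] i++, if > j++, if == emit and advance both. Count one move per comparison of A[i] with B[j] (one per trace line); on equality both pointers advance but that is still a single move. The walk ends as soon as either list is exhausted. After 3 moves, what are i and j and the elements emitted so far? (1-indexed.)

[i=1,j=1] 11>10 → j++
[i=1,j=2] 11<20 → i++
[i=2,j=2] 14<20 → i++

i=3, j=2, emitted=[]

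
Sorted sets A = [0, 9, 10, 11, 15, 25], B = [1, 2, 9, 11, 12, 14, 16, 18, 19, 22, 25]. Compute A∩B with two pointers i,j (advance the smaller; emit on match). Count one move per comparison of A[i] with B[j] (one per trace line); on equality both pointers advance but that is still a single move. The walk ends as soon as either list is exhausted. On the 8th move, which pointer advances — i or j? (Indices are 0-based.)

j

[i=0,j=0] 0<1 → i++
[i=1,j=0] 9>1 → j++
[i=1,j=1] 9>2 → j++
[i=1,j=2] 9==9 emit → i++,j++
[i=2,j=3] 10<11 → i++
[i=3,j=3] 11==11 emit → i++,j++
[i=4,j=4] 15>12 → j++
[i=4,j=5] 15>14 → j++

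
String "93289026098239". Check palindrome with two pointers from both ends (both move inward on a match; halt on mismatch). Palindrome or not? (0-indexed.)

[0,13] '9'=='9' → l++,r--
[1,12] '3'=='3' → l++,r--
[2,11] '2'=='2' → l++,r--
[3,10] '8'=='8' → l++,r--
[4,9] '9'=='9' → l++,r--
[5,8] '0'=='0' → l++,r--
[6,7] '2'!='6' → stop

not a palindrome (mismatch at 6,7)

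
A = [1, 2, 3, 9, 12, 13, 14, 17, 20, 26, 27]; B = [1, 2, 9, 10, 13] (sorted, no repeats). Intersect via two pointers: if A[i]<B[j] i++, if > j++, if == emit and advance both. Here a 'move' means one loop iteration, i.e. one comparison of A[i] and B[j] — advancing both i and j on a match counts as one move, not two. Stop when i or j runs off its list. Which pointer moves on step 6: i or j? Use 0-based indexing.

i=0 j=0: 1==1 emit, i++,j++
i=1 j=1: 2==2 emit, i++,j++
i=2 j=2: 3<9, i++
i=3 j=2: 9==9 emit, i++,j++
i=4 j=3: 12>10, j++
i=4 j=4: 12<13, i++

i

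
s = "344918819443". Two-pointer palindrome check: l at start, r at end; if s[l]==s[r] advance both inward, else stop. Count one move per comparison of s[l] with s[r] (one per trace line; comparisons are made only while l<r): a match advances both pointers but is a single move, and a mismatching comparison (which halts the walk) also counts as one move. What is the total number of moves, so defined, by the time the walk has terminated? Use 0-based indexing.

[0,11] '3'=='3' → l++,r--
[1,10] '4'=='4' → l++,r--
[2,9] '4'=='4' → l++,r--
[3,8] '9'=='9' → l++,r--
[4,7] '1'=='1' → l++,r--
[5,6] '8'=='8' → l++,r--

6 moves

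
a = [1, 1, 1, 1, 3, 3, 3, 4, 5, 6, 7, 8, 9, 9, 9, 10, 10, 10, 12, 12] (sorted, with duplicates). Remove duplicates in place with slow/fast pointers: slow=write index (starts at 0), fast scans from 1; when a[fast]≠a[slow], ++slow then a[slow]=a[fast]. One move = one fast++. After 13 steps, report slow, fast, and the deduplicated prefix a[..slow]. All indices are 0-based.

slow=0 fast=1: a[fast]=1=a[slow] dup, fast++
slow=0 fast=2: a[fast]=1=a[slow] dup, fast++
slow=0 fast=3: a[fast]=1=a[slow] dup, fast++
slow=0 fast=4: a[fast]=3≠a[slow]=1 write a[1]=3, slow++,fast++
slow=1 fast=5: a[fast]=3=a[slow] dup, fast++
slow=1 fast=6: a[fast]=3=a[slow] dup, fast++
slow=1 fast=7: a[fast]=4≠a[slow]=3 write a[2]=4, slow++,fast++
slow=2 fast=8: a[fast]=5≠a[slow]=4 write a[3]=5, slow++,fast++
slow=3 fast=9: a[fast]=6≠a[slow]=5 write a[4]=6, slow++,fast++
slow=4 fast=10: a[fast]=7≠a[slow]=6 write a[5]=7, slow++,fast++
slow=5 fast=11: a[fast]=8≠a[slow]=7 write a[6]=8, slow++,fast++
slow=6 fast=12: a[fast]=9≠a[slow]=8 write a[7]=9, slow++,fast++
slow=7 fast=13: a[fast]=9=a[slow] dup, fast++

slow=7, fast=14, prefix=[1, 3, 4, 5, 6, 7, 8, 9]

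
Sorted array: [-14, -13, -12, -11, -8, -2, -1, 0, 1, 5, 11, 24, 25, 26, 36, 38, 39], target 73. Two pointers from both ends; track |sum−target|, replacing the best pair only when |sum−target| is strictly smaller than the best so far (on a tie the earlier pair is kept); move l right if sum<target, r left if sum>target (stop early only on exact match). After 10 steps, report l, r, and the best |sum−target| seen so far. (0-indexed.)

[0,16] -14+39=25 d=48 * → l++
[1,16] -13+39=26 d=47 * → l++
[2,16] -12+39=27 d=46 * → l++
[3,16] -11+39=28 d=45 * → l++
[4,16] -8+39=31 d=42 * → l++
[5,16] -2+39=37 d=36 * → l++
[6,16] -1+39=38 d=35 * → l++
[7,16] 0+39=39 d=34 * → l++
[8,16] 1+39=40 d=33 * → l++
[9,16] 5+39=44 d=29 * → l++

l=10, r=16, best |Δ|=29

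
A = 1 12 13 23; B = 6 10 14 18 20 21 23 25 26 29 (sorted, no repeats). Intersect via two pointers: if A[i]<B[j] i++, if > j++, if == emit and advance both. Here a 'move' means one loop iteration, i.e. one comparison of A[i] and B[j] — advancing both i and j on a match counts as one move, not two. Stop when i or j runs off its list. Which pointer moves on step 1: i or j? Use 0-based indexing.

i

i=0 j=0: 1<6, i++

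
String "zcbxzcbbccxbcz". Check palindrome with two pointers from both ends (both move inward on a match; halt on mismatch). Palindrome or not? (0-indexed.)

l=0 r=13: 'z'=='z', l++,r--
l=1 r=12: 'c'=='c', l++,r--
l=2 r=11: 'b'=='b', l++,r--
l=3 r=10: 'x'=='x', l++,r--
l=4 r=9: 'z'!='c', stop

not a palindrome (mismatch at 4,9)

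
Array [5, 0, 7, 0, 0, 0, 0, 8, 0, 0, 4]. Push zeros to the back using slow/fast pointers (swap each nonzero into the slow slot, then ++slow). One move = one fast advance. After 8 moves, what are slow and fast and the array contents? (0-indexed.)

(s=0,f=0) a[fast]=5≠0 swap→a[0]=5 → slow++,fast++
(s=1,f=1) a[fast]=0 → fast++
(s=1,f=2) a[fast]=7≠0 swap→a[1]=7 → slow++,fast++
(s=2,f=3) a[fast]=0 → fast++
(s=2,f=4) a[fast]=0 → fast++
(s=2,f=5) a[fast]=0 → fast++
(s=2,f=6) a[fast]=0 → fast++
(s=2,f=7) a[fast]=8≠0 swap→a[2]=8 → slow++,fast++

slow=3, fast=8, a=[5, 7, 8, 0, 0, 0, 0, 0, 0, 0, 4]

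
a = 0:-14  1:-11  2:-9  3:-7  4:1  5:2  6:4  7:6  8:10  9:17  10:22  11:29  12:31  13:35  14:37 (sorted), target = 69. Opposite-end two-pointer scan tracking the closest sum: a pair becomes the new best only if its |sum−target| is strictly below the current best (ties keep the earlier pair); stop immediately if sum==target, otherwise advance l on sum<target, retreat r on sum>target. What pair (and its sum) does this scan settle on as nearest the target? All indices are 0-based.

l=0 r=14: -14+37=23 d=46 *, l++
l=1 r=14: -11+37=26 d=43 *, l++
l=2 r=14: -9+37=28 d=41 *, l++
l=3 r=14: -7+37=30 d=39 *, l++
l=4 r=14: 1+37=38 d=31 *, l++
l=5 r=14: 2+37=39 d=30 *, l++
l=6 r=14: 4+37=41 d=28 *, l++
l=7 r=14: 6+37=43 d=26 *, l++
l=8 r=14: 10+37=47 d=22 *, l++
l=9 r=14: 17+37=54 d=15 *, l++
l=10 r=14: 22+37=59 d=10 *, l++
l=11 r=14: 29+37=66 d=3 *, l++
l=12 r=14: 31+37=68 d=1 *, l++
l=13 r=14: 35+37=72 d=3, r--

pair (31, 37) with sum 68 (|Δ|=1)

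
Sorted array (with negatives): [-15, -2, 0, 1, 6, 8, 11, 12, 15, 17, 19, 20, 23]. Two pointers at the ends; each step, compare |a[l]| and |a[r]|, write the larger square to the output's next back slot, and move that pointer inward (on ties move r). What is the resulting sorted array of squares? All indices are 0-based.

[0, 1, 4, 36, 64, 121, 144, 225, 225, 289, 361, 400, 529]

[0,12] |-15|<=|23| out[12]=529 → r--
[0,11] |-15|<=|20| out[11]=400 → r--
[0,10] |-15|<=|19| out[10]=361 → r--
[0,9] |-15|<=|17| out[9]=289 → r--
[0,8] |-15|<=|15| out[8]=225 → r--
[0,7] |-15|>|12| out[7]=225 → l++
[1,7] |-2|<=|12| out[6]=144 → r--
[1,6] |-2|<=|11| out[5]=121 → r--
[1,5] |-2|<=|8| out[4]=64 → r--
[1,4] |-2|<=|6| out[3]=36 → r--
[1,3] |-2|>|1| out[2]=4 → l++
[2,3] |0|<=|1| out[1]=1 → r--
[2,2] |0|<=|0| out[0]=0 → r--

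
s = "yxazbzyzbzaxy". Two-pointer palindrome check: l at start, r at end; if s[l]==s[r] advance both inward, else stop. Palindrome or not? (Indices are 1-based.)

l=1 r=13: 'y'=='y', l++,r--
l=2 r=12: 'x'=='x', l++,r--
l=3 r=11: 'a'=='a', l++,r--
l=4 r=10: 'z'=='z', l++,r--
l=5 r=9: 'b'=='b', l++,r--
l=6 r=8: 'z'=='z', l++,r--

palindrome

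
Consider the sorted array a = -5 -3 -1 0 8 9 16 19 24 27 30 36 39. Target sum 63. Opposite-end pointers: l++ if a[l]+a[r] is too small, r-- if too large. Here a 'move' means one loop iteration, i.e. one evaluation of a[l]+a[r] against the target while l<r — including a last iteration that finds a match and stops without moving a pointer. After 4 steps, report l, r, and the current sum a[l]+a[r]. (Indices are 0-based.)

l=4, r=12, sum=47

[0,12] -5+39=34 <63 → l++
[1,12] -3+39=36 <63 → l++
[2,12] -1+39=38 <63 → l++
[3,12] 0+39=39 <63 → l++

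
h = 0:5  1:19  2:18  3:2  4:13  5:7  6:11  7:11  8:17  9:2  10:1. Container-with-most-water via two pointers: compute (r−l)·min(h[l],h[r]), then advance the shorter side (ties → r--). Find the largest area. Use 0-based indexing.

l=0 r=10: min(5,1)*10=10 best=10 *, r--
l=0 r=9: min(5,2)*9=18 best=18 *, r--
l=0 r=8: min(5,17)*8=40 best=40 *, l++
l=1 r=8: min(19,17)*7=119 best=119 *, r--
l=1 r=7: min(19,11)*6=66 best=119, r--
l=1 r=6: min(19,11)*5=55 best=119, r--
l=1 r=5: min(19,7)*4=28 best=119, r--
l=1 r=4: min(19,13)*3=39 best=119, r--
l=1 r=3: min(19,2)*2=4 best=119, r--
l=1 r=2: min(19,18)*1=18 best=119, r--

max area = 119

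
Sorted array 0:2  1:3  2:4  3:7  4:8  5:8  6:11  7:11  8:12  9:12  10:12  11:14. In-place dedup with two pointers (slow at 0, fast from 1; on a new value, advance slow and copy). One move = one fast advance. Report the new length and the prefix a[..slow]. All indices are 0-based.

(s=0,f=1) a[fast]=3≠a[slow]=2 write a[1]=3 → slow++,fast++
(s=1,f=2) a[fast]=4≠a[slow]=3 write a[2]=4 → slow++,fast++
(s=2,f=3) a[fast]=7≠a[slow]=4 write a[3]=7 → slow++,fast++
(s=3,f=4) a[fast]=8≠a[slow]=7 write a[4]=8 → slow++,fast++
(s=4,f=5) a[fast]=8=a[slow] dup → fast++
(s=4,f=6) a[fast]=11≠a[slow]=8 write a[5]=11 → slow++,fast++
(s=5,f=7) a[fast]=11=a[slow] dup → fast++
(s=5,f=8) a[fast]=12≠a[slow]=11 write a[6]=12 → slow++,fast++
(s=6,f=9) a[fast]=12=a[slow] dup → fast++
(s=6,f=10) a[fast]=12=a[slow] dup → fast++
(s=6,f=11) a[fast]=14≠a[slow]=12 write a[7]=14 → slow++,fast++

length 8; prefix = [2, 3, 4, 7, 8, 11, 12, 14]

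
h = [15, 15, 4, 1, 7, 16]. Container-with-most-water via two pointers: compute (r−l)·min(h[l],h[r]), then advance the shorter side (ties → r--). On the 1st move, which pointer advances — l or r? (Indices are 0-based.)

[0,5] min(15,16)*5=75 best=75 * → l++

l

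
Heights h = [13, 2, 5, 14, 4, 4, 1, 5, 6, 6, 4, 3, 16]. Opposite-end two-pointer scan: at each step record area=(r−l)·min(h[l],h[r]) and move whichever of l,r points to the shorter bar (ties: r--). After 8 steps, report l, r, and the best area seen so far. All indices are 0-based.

l=0 r=12: min(13,16)*12=156 best=156 *, l++
l=1 r=12: min(2,16)*11=22 best=156, l++
l=2 r=12: min(5,16)*10=50 best=156, l++
l=3 r=12: min(14,16)*9=126 best=156, l++
l=4 r=12: min(4,16)*8=32 best=156, l++
l=5 r=12: min(4,16)*7=28 best=156, l++
l=6 r=12: min(1,16)*6=6 best=156, l++
l=7 r=12: min(5,16)*5=25 best=156, l++

l=8, r=12, best area=156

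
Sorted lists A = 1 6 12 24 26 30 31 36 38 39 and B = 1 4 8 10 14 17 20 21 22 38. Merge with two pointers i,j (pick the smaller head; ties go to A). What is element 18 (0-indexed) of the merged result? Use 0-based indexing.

i=0 j=0: A[i]=1<=B[j]=1 take 1, i++
i=1 j=0: A[i]=6>B[j]=1 take 1, j++
i=1 j=1: A[i]=6>B[j]=4 take 4, j++
i=1 j=2: A[i]=6<=B[j]=8 take 6, i++
i=2 j=2: A[i]=12>B[j]=8 take 8, j++
i=2 j=3: A[i]=12>B[j]=10 take 10, j++
i=2 j=4: A[i]=12<=B[j]=14 take 12, i++
i=3 j=4: A[i]=24>B[j]=14 take 14, j++
i=3 j=5: A[i]=24>B[j]=17 take 17, j++
i=3 j=6: A[i]=24>B[j]=20 take 20, j++
i=3 j=7: A[i]=24>B[j]=21 take 21, j++
i=3 j=8: A[i]=24>B[j]=22 take 22, j++
i=3 j=9: A[i]=24<=B[j]=38 take 24, i++
i=4 j=9: A[i]=26<=B[j]=38 take 26, i++
i=5 j=9: A[i]=30<=B[j]=38 take 30, i++
i=6 j=9: A[i]=31<=B[j]=38 take 31, i++
i=7 j=9: A[i]=36<=B[j]=38 take 36, i++
i=8 j=9: A[i]=38<=B[j]=38 take 38, i++
i=9 j=9: A[i]=39>B[j]=38 take 38, j++
i=9 j=10: B done, take A[i]=39, i++

merged[18] = 38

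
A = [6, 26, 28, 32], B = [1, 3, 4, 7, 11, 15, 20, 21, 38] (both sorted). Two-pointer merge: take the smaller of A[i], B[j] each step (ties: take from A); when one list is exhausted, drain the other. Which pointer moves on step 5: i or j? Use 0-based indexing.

[i=0,j=0] A[i]=6>B[j]=1 take 1 → j++
[i=0,j=1] A[i]=6>B[j]=3 take 3 → j++
[i=0,j=2] A[i]=6>B[j]=4 take 4 → j++
[i=0,j=3] A[i]=6<=B[j]=7 take 6 → i++
[i=1,j=3] A[i]=26>B[j]=7 take 7 → j++

j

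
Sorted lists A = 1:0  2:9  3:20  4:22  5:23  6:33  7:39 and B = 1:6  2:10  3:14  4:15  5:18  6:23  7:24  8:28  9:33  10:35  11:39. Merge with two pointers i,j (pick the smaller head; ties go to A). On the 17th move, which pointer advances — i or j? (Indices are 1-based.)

i

i=1 j=1: A[i]=0<=B[j]=6 take 0, i++
i=2 j=1: A[i]=9>B[j]=6 take 6, j++
i=2 j=2: A[i]=9<=B[j]=10 take 9, i++
i=3 j=2: A[i]=20>B[j]=10 take 10, j++
i=3 j=3: A[i]=20>B[j]=14 take 14, j++
i=3 j=4: A[i]=20>B[j]=15 take 15, j++
i=3 j=5: A[i]=20>B[j]=18 take 18, j++
i=3 j=6: A[i]=20<=B[j]=23 take 20, i++
i=4 j=6: A[i]=22<=B[j]=23 take 22, i++
i=5 j=6: A[i]=23<=B[j]=23 take 23, i++
i=6 j=6: A[i]=33>B[j]=23 take 23, j++
i=6 j=7: A[i]=33>B[j]=24 take 24, j++
i=6 j=8: A[i]=33>B[j]=28 take 28, j++
i=6 j=9: A[i]=33<=B[j]=33 take 33, i++
i=7 j=9: A[i]=39>B[j]=33 take 33, j++
i=7 j=10: A[i]=39>B[j]=35 take 35, j++
i=7 j=11: A[i]=39<=B[j]=39 take 39, i++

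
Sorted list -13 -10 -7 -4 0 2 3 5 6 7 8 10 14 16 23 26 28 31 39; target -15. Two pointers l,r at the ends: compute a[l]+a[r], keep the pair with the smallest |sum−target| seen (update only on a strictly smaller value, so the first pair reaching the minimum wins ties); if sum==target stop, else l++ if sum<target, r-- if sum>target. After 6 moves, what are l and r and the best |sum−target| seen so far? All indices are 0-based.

l=0, r=12, best |Δ|=18

l=0 r=18: -13+39=26 d=41 *, r--
l=0 r=17: -13+31=18 d=33 *, r--
l=0 r=16: -13+28=15 d=30 *, r--
l=0 r=15: -13+26=13 d=28 *, r--
l=0 r=14: -13+23=10 d=25 *, r--
l=0 r=13: -13+16=3 d=18 *, r--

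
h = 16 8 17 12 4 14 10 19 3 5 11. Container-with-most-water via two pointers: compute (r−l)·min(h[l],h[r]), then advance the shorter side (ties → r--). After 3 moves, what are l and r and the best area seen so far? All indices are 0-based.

l=0, r=7, best area=110

[0,10] min(16,11)*10=110 best=110 * → r--
[0,9] min(16,5)*9=45 best=110 → r--
[0,8] min(16,3)*8=24 best=110 → r--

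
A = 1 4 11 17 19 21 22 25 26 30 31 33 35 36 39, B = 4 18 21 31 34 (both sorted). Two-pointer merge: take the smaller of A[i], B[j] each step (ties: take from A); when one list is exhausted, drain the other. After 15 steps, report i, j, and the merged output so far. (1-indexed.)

i=12, j=5, merged so far=[1, 4, 4, 11, 17, 18, 19, 21, 21, 22, 25, 26, 30, 31, 31]

[i=1,j=1] A[i]=1<=B[j]=4 take 1 → i++
[i=2,j=1] A[i]=4<=B[j]=4 take 4 → i++
[i=3,j=1] A[i]=11>B[j]=4 take 4 → j++
[i=3,j=2] A[i]=11<=B[j]=18 take 11 → i++
[i=4,j=2] A[i]=17<=B[j]=18 take 17 → i++
[i=5,j=2] A[i]=19>B[j]=18 take 18 → j++
[i=5,j=3] A[i]=19<=B[j]=21 take 19 → i++
[i=6,j=3] A[i]=21<=B[j]=21 take 21 → i++
[i=7,j=3] A[i]=22>B[j]=21 take 21 → j++
[i=7,j=4] A[i]=22<=B[j]=31 take 22 → i++
[i=8,j=4] A[i]=25<=B[j]=31 take 25 → i++
[i=9,j=4] A[i]=26<=B[j]=31 take 26 → i++
[i=10,j=4] A[i]=30<=B[j]=31 take 30 → i++
[i=11,j=4] A[i]=31<=B[j]=31 take 31 → i++
[i=12,j=4] A[i]=33>B[j]=31 take 31 → j++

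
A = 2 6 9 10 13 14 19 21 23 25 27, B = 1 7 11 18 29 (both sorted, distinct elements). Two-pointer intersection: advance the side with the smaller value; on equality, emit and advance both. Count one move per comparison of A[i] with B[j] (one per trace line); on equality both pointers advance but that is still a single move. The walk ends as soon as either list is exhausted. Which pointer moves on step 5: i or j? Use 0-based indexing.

i

[i=0,j=0] 2>1 → j++
[i=0,j=1] 2<7 → i++
[i=1,j=1] 6<7 → i++
[i=2,j=1] 9>7 → j++
[i=2,j=2] 9<11 → i++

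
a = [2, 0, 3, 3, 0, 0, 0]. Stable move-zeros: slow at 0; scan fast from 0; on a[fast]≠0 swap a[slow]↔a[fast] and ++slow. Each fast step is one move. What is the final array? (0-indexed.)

[2, 3, 3, 0, 0, 0, 0]

(s=0,f=0) a[fast]=2≠0 swap→a[0]=2 → slow++,fast++
(s=1,f=1) a[fast]=0 → fast++
(s=1,f=2) a[fast]=3≠0 swap→a[1]=3 → slow++,fast++
(s=2,f=3) a[fast]=3≠0 swap→a[2]=3 → slow++,fast++
(s=3,f=4) a[fast]=0 → fast++
(s=3,f=5) a[fast]=0 → fast++
(s=3,f=6) a[fast]=0 → fast++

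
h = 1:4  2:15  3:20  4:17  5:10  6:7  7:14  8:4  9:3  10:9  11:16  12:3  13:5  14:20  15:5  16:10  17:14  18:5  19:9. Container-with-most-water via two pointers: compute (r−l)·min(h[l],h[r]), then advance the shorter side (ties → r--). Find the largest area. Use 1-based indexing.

max area = 220

[1,19] min(4,9)*18=72 best=72 * → l++
[2,19] min(15,9)*17=153 best=153 * → r--
[2,18] min(15,5)*16=80 best=153 → r--
[2,17] min(15,14)*15=210 best=210 * → r--
[2,16] min(15,10)*14=140 best=210 → r--
[2,15] min(15,5)*13=65 best=210 → r--
[2,14] min(15,20)*12=180 best=210 → l++
[3,14] min(20,20)*11=220 best=220 * → r--
[3,13] min(20,5)*10=50 best=220 → r--
[3,12] min(20,3)*9=27 best=220 → r--
[3,11] min(20,16)*8=128 best=220 → r--
[3,10] min(20,9)*7=63 best=220 → r--
[3,9] min(20,3)*6=18 best=220 → r--
[3,8] min(20,4)*5=20 best=220 → r--
[3,7] min(20,14)*4=56 best=220 → r--
[3,6] min(20,7)*3=21 best=220 → r--
[3,5] min(20,10)*2=20 best=220 → r--
[3,4] min(20,17)*1=17 best=220 → r--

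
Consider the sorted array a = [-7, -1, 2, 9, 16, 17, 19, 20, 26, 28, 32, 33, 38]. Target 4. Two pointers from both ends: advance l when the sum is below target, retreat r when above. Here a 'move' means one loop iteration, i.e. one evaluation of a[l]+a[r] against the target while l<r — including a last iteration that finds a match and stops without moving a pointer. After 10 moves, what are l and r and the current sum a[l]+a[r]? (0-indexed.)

l=1, r=3, sum=8

[0,12] -7+38=31 >4 → r--
[0,11] -7+33=26 >4 → r--
[0,10] -7+32=25 >4 → r--
[0,9] -7+28=21 >4 → r--
[0,8] -7+26=19 >4 → r--
[0,7] -7+20=13 >4 → r--
[0,6] -7+19=12 >4 → r--
[0,5] -7+17=10 >4 → r--
[0,4] -7+16=9 >4 → r--
[0,3] -7+9=2 <4 → l++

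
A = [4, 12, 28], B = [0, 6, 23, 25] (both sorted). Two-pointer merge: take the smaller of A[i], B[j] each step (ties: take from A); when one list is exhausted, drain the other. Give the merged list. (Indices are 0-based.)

[i=0,j=0] A[i]=4>B[j]=0 take 0 → j++
[i=0,j=1] A[i]=4<=B[j]=6 take 4 → i++
[i=1,j=1] A[i]=12>B[j]=6 take 6 → j++
[i=1,j=2] A[i]=12<=B[j]=23 take 12 → i++
[i=2,j=2] A[i]=28>B[j]=23 take 23 → j++
[i=2,j=3] A[i]=28>B[j]=25 take 25 → j++
[i=2,j=4] B done, take A[i]=28 → i++

[0, 4, 6, 12, 23, 25, 28]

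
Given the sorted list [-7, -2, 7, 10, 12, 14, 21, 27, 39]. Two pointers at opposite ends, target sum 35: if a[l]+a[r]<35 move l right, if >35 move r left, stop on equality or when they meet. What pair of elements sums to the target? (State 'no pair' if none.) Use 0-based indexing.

(14, 21)

[0,8] -7+39=32 <35 → l++
[1,8] -2+39=37 >35 → r--
[1,7] -2+27=25 <35 → l++
[2,7] 7+27=34 <35 → l++
[3,7] 10+27=37 >35 → r--
[3,6] 10+21=31 <35 → l++
[4,6] 12+21=33 <35 → l++
[5,6] 14+21=35 → found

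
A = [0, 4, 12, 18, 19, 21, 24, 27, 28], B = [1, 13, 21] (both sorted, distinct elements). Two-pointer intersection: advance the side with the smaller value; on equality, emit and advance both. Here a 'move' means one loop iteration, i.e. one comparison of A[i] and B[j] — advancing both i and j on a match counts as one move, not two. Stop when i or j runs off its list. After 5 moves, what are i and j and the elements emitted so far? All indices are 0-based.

i=0 j=0: 0<1, i++
i=1 j=0: 4>1, j++
i=1 j=1: 4<13, i++
i=2 j=1: 12<13, i++
i=3 j=1: 18>13, j++

i=3, j=2, emitted=[]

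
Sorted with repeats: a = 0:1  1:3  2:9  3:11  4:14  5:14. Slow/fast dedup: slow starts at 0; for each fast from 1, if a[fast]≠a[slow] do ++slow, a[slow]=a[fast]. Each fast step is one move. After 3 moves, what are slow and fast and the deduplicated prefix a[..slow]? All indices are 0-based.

slow=0 fast=1: a[fast]=3≠a[slow]=1 write a[1]=3, slow++,fast++
slow=1 fast=2: a[fast]=9≠a[slow]=3 write a[2]=9, slow++,fast++
slow=2 fast=3: a[fast]=11≠a[slow]=9 write a[3]=11, slow++,fast++

slow=3, fast=4, prefix=[1, 3, 9, 11]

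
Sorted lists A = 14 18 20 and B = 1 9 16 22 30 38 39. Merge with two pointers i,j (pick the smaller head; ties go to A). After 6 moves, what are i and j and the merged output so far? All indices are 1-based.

[i=1,j=1] A[i]=14>B[j]=1 take 1 → j++
[i=1,j=2] A[i]=14>B[j]=9 take 9 → j++
[i=1,j=3] A[i]=14<=B[j]=16 take 14 → i++
[i=2,j=3] A[i]=18>B[j]=16 take 16 → j++
[i=2,j=4] A[i]=18<=B[j]=22 take 18 → i++
[i=3,j=4] A[i]=20<=B[j]=22 take 20 → i++

i=4, j=4, merged so far=[1, 9, 14, 16, 18, 20]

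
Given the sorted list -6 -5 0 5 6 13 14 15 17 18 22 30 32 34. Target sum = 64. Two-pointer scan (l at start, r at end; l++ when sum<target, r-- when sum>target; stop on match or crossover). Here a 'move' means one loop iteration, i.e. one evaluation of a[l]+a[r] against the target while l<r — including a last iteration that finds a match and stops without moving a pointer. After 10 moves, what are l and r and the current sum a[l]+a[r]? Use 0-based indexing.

l=10, r=13, sum=56

[0,13] -6+34=28 <64 → l++
[1,13] -5+34=29 <64 → l++
[2,13] 0+34=34 <64 → l++
[3,13] 5+34=39 <64 → l++
[4,13] 6+34=40 <64 → l++
[5,13] 13+34=47 <64 → l++
[6,13] 14+34=48 <64 → l++
[7,13] 15+34=49 <64 → l++
[8,13] 17+34=51 <64 → l++
[9,13] 18+34=52 <64 → l++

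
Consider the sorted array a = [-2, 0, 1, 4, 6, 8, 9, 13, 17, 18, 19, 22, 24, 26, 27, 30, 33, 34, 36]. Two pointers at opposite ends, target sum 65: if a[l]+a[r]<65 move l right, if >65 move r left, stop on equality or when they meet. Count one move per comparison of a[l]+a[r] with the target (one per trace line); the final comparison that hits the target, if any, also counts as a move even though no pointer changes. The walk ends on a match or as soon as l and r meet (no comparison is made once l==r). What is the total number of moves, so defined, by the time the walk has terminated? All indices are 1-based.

l=1 r=19: -2+36=34 <65, l++
l=2 r=19: 0+36=36 <65, l++
l=3 r=19: 1+36=37 <65, l++
l=4 r=19: 4+36=40 <65, l++
l=5 r=19: 6+36=42 <65, l++
l=6 r=19: 8+36=44 <65, l++
l=7 r=19: 9+36=45 <65, l++
l=8 r=19: 13+36=49 <65, l++
l=9 r=19: 17+36=53 <65, l++
l=10 r=19: 18+36=54 <65, l++
l=11 r=19: 19+36=55 <65, l++
l=12 r=19: 22+36=58 <65, l++
l=13 r=19: 24+36=60 <65, l++
l=14 r=19: 26+36=62 <65, l++
l=15 r=19: 27+36=63 <65, l++
l=16 r=19: 30+36=66 >65, r--
l=16 r=18: 30+34=64 <65, l++
l=17 r=18: 33+34=67 >65, r--

18 moves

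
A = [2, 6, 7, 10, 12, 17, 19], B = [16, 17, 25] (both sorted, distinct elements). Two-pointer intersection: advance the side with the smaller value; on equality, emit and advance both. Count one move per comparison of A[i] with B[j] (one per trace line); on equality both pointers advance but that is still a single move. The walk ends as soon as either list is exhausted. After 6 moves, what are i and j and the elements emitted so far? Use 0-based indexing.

i=5, j=1, emitted=[]

[i=0,j=0] 2<16 → i++
[i=1,j=0] 6<16 → i++
[i=2,j=0] 7<16 → i++
[i=3,j=0] 10<16 → i++
[i=4,j=0] 12<16 → i++
[i=5,j=0] 17>16 → j++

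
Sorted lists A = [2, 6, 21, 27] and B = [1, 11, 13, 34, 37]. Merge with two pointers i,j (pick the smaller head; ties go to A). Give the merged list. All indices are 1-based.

[i=1,j=1] A[i]=2>B[j]=1 take 1 → j++
[i=1,j=2] A[i]=2<=B[j]=11 take 2 → i++
[i=2,j=2] A[i]=6<=B[j]=11 take 6 → i++
[i=3,j=2] A[i]=21>B[j]=11 take 11 → j++
[i=3,j=3] A[i]=21>B[j]=13 take 13 → j++
[i=3,j=4] A[i]=21<=B[j]=34 take 21 → i++
[i=4,j=4] A[i]=27<=B[j]=34 take 27 → i++
[i=5,j=4] A done, take B[j]=34 → j++
[i=5,j=5] A done, take B[j]=37 → j++

[1, 2, 6, 11, 13, 21, 27, 34, 37]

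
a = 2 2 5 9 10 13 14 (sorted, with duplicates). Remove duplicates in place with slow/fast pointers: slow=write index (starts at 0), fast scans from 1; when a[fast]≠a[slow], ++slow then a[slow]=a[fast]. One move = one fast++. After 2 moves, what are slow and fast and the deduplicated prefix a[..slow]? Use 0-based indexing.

slow=1, fast=3, prefix=[2, 5]

(s=0,f=1) a[fast]=2=a[slow] dup → fast++
(s=0,f=2) a[fast]=5≠a[slow]=2 write a[1]=5 → slow++,fast++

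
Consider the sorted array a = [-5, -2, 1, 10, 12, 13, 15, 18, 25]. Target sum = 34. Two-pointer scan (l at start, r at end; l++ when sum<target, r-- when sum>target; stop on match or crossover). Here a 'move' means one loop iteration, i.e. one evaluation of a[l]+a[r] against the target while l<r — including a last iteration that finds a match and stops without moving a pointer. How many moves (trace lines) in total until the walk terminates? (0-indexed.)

[0,8] -5+25=20 <34 → l++
[1,8] -2+25=23 <34 → l++
[2,8] 1+25=26 <34 → l++
[3,8] 10+25=35 >34 → r--
[3,7] 10+18=28 <34 → l++
[4,7] 12+18=30 <34 → l++
[5,7] 13+18=31 <34 → l++
[6,7] 15+18=33 <34 → l++

8 moves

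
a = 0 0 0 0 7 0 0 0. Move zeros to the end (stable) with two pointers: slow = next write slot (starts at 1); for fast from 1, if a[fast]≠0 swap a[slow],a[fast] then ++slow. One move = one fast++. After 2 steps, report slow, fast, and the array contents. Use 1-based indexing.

(s=1,f=1) a[fast]=0 → fast++
(s=1,f=2) a[fast]=0 → fast++

slow=1, fast=3, a=[0, 0, 0, 0, 7, 0, 0, 0]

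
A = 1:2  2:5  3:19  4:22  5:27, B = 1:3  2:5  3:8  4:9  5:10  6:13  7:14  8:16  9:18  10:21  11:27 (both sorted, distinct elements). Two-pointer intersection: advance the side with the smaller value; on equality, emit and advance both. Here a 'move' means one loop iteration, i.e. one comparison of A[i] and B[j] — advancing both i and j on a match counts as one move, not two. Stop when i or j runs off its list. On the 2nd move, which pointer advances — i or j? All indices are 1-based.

j

i=1 j=1: 2<3, i++
i=2 j=1: 5>3, j++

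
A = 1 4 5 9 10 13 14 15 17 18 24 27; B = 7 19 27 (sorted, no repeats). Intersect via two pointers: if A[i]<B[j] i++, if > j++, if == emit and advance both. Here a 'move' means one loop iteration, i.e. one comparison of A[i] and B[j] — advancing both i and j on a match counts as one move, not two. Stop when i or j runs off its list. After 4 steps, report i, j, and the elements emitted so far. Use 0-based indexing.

i=3, j=1, emitted=[]

i=0 j=0: 1<7, i++
i=1 j=0: 4<7, i++
i=2 j=0: 5<7, i++
i=3 j=0: 9>7, j++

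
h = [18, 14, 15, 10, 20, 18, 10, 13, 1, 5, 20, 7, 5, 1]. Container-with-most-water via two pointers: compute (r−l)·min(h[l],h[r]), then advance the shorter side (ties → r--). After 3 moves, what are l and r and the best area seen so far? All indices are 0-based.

l=0 r=13: min(18,1)*13=13 best=13 *, r--
l=0 r=12: min(18,5)*12=60 best=60 *, r--
l=0 r=11: min(18,7)*11=77 best=77 *, r--

l=0, r=10, best area=77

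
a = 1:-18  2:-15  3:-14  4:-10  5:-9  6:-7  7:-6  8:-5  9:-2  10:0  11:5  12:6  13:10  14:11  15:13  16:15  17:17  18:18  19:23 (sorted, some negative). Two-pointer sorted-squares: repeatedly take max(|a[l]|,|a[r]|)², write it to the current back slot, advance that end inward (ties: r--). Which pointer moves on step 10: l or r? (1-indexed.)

[1,19] |-18|<=|23| out[19]=529 → r--
[1,18] |-18|<=|18| out[18]=324 → r--
[1,17] |-18|>|17| out[17]=324 → l++
[2,17] |-15|<=|17| out[16]=289 → r--
[2,16] |-15|<=|15| out[15]=225 → r--
[2,15] |-15|>|13| out[14]=225 → l++
[3,15] |-14|>|13| out[13]=196 → l++
[4,15] |-10|<=|13| out[12]=169 → r--
[4,14] |-10|<=|11| out[11]=121 → r--
[4,13] |-10|<=|10| out[10]=100 → r--

r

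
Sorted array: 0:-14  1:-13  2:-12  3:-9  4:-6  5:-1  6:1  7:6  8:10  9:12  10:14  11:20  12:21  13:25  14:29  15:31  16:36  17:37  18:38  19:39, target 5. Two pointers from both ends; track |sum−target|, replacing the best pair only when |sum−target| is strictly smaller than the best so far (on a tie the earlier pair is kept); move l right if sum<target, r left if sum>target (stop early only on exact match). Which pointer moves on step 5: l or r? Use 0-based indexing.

r

[0,19] -14+39=25 d=20 * → r--
[0,18] -14+38=24 d=19 * → r--
[0,17] -14+37=23 d=18 * → r--
[0,16] -14+36=22 d=17 * → r--
[0,15] -14+31=17 d=12 * → r--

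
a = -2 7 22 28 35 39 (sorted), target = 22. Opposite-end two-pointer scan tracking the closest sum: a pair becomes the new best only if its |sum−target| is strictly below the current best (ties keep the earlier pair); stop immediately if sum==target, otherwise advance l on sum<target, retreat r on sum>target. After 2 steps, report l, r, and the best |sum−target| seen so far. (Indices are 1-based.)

l=1, r=4, best |Δ|=11

[1,6] -2+39=37 d=15 * → r--
[1,5] -2+35=33 d=11 * → r--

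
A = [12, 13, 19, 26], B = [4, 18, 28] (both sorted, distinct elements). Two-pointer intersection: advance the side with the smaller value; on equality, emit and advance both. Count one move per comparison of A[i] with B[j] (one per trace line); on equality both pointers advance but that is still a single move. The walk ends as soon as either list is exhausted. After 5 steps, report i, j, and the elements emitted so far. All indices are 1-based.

i=4, j=3, emitted=[]

i=1 j=1: 12>4, j++
i=1 j=2: 12<18, i++
i=2 j=2: 13<18, i++
i=3 j=2: 19>18, j++
i=3 j=3: 19<28, i++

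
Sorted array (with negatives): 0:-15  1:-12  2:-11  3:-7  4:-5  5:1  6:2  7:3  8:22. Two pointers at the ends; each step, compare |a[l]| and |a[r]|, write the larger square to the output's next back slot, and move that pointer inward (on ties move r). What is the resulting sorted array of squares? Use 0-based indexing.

[1, 4, 9, 25, 49, 121, 144, 225, 484]

[0,8] |-15|<=|22| out[8]=484 → r--
[0,7] |-15|>|3| out[7]=225 → l++
[1,7] |-12|>|3| out[6]=144 → l++
[2,7] |-11|>|3| out[5]=121 → l++
[3,7] |-7|>|3| out[4]=49 → l++
[4,7] |-5|>|3| out[3]=25 → l++
[5,7] |1|<=|3| out[2]=9 → r--
[5,6] |1|<=|2| out[1]=4 → r--
[5,5] |1|<=|1| out[0]=1 → r--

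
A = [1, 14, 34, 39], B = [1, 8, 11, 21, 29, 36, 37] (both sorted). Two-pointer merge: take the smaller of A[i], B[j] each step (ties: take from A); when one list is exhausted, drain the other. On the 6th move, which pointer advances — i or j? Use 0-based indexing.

j

i=0 j=0: A[i]=1<=B[j]=1 take 1, i++
i=1 j=0: A[i]=14>B[j]=1 take 1, j++
i=1 j=1: A[i]=14>B[j]=8 take 8, j++
i=1 j=2: A[i]=14>B[j]=11 take 11, j++
i=1 j=3: A[i]=14<=B[j]=21 take 14, i++
i=2 j=3: A[i]=34>B[j]=21 take 21, j++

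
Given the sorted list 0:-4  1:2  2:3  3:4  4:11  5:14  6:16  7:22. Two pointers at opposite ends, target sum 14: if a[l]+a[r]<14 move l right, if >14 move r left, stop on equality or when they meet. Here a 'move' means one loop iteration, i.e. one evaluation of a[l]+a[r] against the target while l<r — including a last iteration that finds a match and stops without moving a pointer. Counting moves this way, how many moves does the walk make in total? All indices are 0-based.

6 moves

l=0 r=7: -4+22=18 >14, r--
l=0 r=6: -4+16=12 <14, l++
l=1 r=6: 2+16=18 >14, r--
l=1 r=5: 2+14=16 >14, r--
l=1 r=4: 2+11=13 <14, l++
l=2 r=4: 3+11=14, found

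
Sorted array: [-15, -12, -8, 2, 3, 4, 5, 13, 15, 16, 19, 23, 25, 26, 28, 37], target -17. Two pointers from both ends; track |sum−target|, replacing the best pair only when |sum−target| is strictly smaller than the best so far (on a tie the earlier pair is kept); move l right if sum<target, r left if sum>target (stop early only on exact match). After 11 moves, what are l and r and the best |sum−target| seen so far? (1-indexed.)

l=1, r=5, best |Δ|=6

l=1 r=16: -15+37=22 d=39 *, r--
l=1 r=15: -15+28=13 d=30 *, r--
l=1 r=14: -15+26=11 d=28 *, r--
l=1 r=13: -15+25=10 d=27 *, r--
l=1 r=12: -15+23=8 d=25 *, r--
l=1 r=11: -15+19=4 d=21 *, r--
l=1 r=10: -15+16=1 d=18 *, r--
l=1 r=9: -15+15=0 d=17 *, r--
l=1 r=8: -15+13=-2 d=15 *, r--
l=1 r=7: -15+5=-10 d=7 *, r--
l=1 r=6: -15+4=-11 d=6 *, r--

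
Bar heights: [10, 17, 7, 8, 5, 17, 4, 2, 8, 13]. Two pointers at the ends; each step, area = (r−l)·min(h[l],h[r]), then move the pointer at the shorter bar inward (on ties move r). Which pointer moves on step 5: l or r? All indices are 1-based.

[1,10] min(10,13)*9=90 best=90 * → l++
[2,10] min(17,13)*8=104 best=104 * → r--
[2,9] min(17,8)*7=56 best=104 → r--
[2,8] min(17,2)*6=12 best=104 → r--
[2,7] min(17,4)*5=20 best=104 → r--

r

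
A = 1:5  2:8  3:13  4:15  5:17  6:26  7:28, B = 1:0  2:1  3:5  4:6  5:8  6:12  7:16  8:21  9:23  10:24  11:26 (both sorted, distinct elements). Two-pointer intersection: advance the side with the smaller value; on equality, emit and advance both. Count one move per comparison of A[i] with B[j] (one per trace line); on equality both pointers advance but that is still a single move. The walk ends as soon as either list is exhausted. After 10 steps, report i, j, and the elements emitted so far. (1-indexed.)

[i=1,j=1] 5>0 → j++
[i=1,j=2] 5>1 → j++
[i=1,j=3] 5==5 emit → i++,j++
[i=2,j=4] 8>6 → j++
[i=2,j=5] 8==8 emit → i++,j++
[i=3,j=6] 13>12 → j++
[i=3,j=7] 13<16 → i++
[i=4,j=7] 15<16 → i++
[i=5,j=7] 17>16 → j++
[i=5,j=8] 17<21 → i++

i=6, j=8, emitted=[5, 8]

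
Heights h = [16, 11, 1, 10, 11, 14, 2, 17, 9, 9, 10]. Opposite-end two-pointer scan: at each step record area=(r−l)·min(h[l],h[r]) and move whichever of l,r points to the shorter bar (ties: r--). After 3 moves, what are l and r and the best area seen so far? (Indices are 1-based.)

l=1, r=8, best area=100

l=1 r=11: min(16,10)*10=100 best=100 *, r--
l=1 r=10: min(16,9)*9=81 best=100, r--
l=1 r=9: min(16,9)*8=72 best=100, r--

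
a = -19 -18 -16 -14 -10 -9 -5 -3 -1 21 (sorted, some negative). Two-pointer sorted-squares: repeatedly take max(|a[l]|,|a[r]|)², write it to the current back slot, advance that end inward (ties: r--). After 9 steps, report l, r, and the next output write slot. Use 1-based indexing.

l=9, r=9, next write slot=1

l=1 r=10: |-19|<=|21| out[10]=441, r--
l=1 r=9: |-19|>|-1| out[9]=361, l++
l=2 r=9: |-18|>|-1| out[8]=324, l++
l=3 r=9: |-16|>|-1| out[7]=256, l++
l=4 r=9: |-14|>|-1| out[6]=196, l++
l=5 r=9: |-10|>|-1| out[5]=100, l++
l=6 r=9: |-9|>|-1| out[4]=81, l++
l=7 r=9: |-5|>|-1| out[3]=25, l++
l=8 r=9: |-3|>|-1| out[2]=9, l++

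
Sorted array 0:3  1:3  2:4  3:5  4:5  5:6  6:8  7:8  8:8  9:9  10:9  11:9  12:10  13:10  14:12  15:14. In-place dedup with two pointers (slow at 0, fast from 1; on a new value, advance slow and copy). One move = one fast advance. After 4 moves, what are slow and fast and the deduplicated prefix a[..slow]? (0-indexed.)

slow=2, fast=5, prefix=[3, 4, 5]

slow=0 fast=1: a[fast]=3=a[slow] dup, fast++
slow=0 fast=2: a[fast]=4≠a[slow]=3 write a[1]=4, slow++,fast++
slow=1 fast=3: a[fast]=5≠a[slow]=4 write a[2]=5, slow++,fast++
slow=2 fast=4: a[fast]=5=a[slow] dup, fast++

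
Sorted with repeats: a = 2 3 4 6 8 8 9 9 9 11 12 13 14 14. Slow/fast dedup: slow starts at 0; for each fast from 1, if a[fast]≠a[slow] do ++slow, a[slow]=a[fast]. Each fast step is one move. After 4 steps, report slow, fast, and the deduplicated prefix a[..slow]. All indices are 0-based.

(s=0,f=1) a[fast]=3≠a[slow]=2 write a[1]=3 → slow++,fast++
(s=1,f=2) a[fast]=4≠a[slow]=3 write a[2]=4 → slow++,fast++
(s=2,f=3) a[fast]=6≠a[slow]=4 write a[3]=6 → slow++,fast++
(s=3,f=4) a[fast]=8≠a[slow]=6 write a[4]=8 → slow++,fast++

slow=4, fast=5, prefix=[2, 3, 4, 6, 8]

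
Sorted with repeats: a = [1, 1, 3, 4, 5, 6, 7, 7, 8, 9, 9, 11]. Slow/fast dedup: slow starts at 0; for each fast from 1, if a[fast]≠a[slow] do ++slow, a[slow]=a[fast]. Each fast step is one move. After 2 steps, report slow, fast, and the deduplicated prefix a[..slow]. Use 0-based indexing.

slow=1, fast=3, prefix=[1, 3]

(s=0,f=1) a[fast]=1=a[slow] dup → fast++
(s=0,f=2) a[fast]=3≠a[slow]=1 write a[1]=3 → slow++,fast++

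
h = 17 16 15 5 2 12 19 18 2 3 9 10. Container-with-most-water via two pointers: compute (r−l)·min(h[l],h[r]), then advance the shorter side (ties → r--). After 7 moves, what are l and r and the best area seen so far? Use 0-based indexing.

l=3, r=7, best area=119

l=0 r=11: min(17,10)*11=110 best=110 *, r--
l=0 r=10: min(17,9)*10=90 best=110, r--
l=0 r=9: min(17,3)*9=27 best=110, r--
l=0 r=8: min(17,2)*8=16 best=110, r--
l=0 r=7: min(17,18)*7=119 best=119 *, l++
l=1 r=7: min(16,18)*6=96 best=119, l++
l=2 r=7: min(15,18)*5=75 best=119, l++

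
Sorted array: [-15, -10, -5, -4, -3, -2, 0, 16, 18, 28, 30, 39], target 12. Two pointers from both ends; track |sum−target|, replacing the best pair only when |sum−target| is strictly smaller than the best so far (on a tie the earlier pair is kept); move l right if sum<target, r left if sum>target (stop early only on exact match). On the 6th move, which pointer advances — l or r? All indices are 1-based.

[1,12] -15+39=24 d=12 * → r--
[1,11] -15+30=15 d=3 * → r--
[1,10] -15+28=13 d=1 * → r--
[1,9] -15+18=3 d=9 → l++
[2,9] -10+18=8 d=4 → l++
[3,9] -5+18=13 d=1 → r--

r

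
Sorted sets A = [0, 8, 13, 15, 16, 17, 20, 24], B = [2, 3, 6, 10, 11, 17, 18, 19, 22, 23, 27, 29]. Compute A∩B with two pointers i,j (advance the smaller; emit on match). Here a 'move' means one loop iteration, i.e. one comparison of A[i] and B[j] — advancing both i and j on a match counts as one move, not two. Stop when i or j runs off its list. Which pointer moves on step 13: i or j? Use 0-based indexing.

j

i=0 j=0: 0<2, i++
i=1 j=0: 8>2, j++
i=1 j=1: 8>3, j++
i=1 j=2: 8>6, j++
i=1 j=3: 8<10, i++
i=2 j=3: 13>10, j++
i=2 j=4: 13>11, j++
i=2 j=5: 13<17, i++
i=3 j=5: 15<17, i++
i=4 j=5: 16<17, i++
i=5 j=5: 17==17 emit, i++,j++
i=6 j=6: 20>18, j++
i=6 j=7: 20>19, j++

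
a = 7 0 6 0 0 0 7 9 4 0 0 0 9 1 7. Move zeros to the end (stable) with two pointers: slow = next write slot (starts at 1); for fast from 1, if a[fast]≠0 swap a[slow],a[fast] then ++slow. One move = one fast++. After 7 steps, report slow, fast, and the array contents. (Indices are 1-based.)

slow=4, fast=8, a=[7, 6, 7, 0, 0, 0, 0, 9, 4, 0, 0, 0, 9, 1, 7]

slow=1 fast=1: a[fast]=7≠0 swap→a[1]=7, slow++,fast++
slow=2 fast=2: a[fast]=0, fast++
slow=2 fast=3: a[fast]=6≠0 swap→a[2]=6, slow++,fast++
slow=3 fast=4: a[fast]=0, fast++
slow=3 fast=5: a[fast]=0, fast++
slow=3 fast=6: a[fast]=0, fast++
slow=3 fast=7: a[fast]=7≠0 swap→a[3]=7, slow++,fast++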